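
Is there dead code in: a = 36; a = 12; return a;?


first assignment to a is overwritten before any read
Dead: 'a = 36'


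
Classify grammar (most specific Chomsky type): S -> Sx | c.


Left-linear: every RHS is a terminal or one nonterminal followed by a terminal
Classification: Type 3 (Regular)


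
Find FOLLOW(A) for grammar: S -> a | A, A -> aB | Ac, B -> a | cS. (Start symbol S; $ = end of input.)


$ ∈ FOLLOW(S). For each A -> αBβ: add FIRST(β)\{ε} to FOLLOW(B); if β nullable, add FOLLOW(A).
FOLLOW(A) = {$, c}


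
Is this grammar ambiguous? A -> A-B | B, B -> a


precedence layered via separate nonterminal B: deterministic
Unambiguous


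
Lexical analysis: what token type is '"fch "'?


Pattern: double-quoted sequence
Type: STRING_LITERAL


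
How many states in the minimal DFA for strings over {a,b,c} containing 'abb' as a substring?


KMP-style automaton: 3 progress states + 1 absorbing accept = 4
Minimal DFA: 4 states


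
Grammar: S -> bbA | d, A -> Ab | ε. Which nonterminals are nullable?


A nonterminal is nullable iff some alternative derives ε (directly, or every symbol in it is nullable)
Nullable: {A}


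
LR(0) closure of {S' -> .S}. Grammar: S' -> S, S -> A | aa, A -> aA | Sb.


Start: S' -> .S
For each item with dot before a nonterminal B, add B -> .γ for every B-production
Closure: [S' -> .S, S -> .A, S -> .aa, A -> .aA, A -> .Sb]


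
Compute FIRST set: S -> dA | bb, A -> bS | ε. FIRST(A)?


Per alternative of A: FIRST(bS) = {b}; FIRST(ε) = {ε}
FIRST(A) = {b, ε}


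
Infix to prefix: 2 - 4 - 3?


left-to-right (same/higher precedence on left): tree is (- (- 2 4) 3)
Prefix: - - 2 4 3


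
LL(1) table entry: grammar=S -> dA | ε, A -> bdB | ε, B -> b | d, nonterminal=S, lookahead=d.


For [S, d]: 'd' ∈ FIRST(dA)
Entry: S -> dA


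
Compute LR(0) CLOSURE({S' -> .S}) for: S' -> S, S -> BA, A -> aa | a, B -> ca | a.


Start: S' -> .S
For each item with dot before a nonterminal B, add B -> .γ for every B-production
Closure: [S' -> .S, S -> .BA, B -> .ca, B -> .a]


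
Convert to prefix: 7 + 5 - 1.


left-to-right (same/higher precedence on left): tree is (- (+ 7 5) 1)
Prefix: - + 7 5 1


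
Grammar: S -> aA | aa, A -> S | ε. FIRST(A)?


Per alternative of A: FIRST(S) = {a}; FIRST(ε) = {ε}
FIRST(A) = {a, ε}


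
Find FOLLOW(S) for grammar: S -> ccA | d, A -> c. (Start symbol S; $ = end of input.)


$ ∈ FOLLOW(S). For each A -> αBβ: add FIRST(β)\{ε} to FOLLOW(B); if β nullable, add FOLLOW(A).
FOLLOW(S) = {$}


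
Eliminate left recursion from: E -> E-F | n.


Left-recursive alternatives: E-F; non-recursive: n
Introduce E': E -> nE', E' -> -FE' | ε


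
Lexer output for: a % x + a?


Scan left to right, longest-match per lexeme
Tokens: ID(a), OP(%), ID(x), OP(+), ID(a)


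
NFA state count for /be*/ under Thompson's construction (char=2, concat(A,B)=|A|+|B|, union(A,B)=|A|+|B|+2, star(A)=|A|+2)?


Syntax tree has 2 char leaf(s), 0 union(s), 1 star(s)
chars contribute 2×2 = 4; each union adds +2; each star adds +2
Total: 4 + 0 + 2 = 6 states


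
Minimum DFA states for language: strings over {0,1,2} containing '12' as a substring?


KMP-style automaton: 2 progress states + 1 absorbing accept = 3
Minimal DFA: 3 states


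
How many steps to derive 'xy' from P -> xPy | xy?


Derivation: P => xy
Steps: 1


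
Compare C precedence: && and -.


'-' is additive (level 9); '&&' is logical AND (level 2)
Higher level binds tighter
'-' has higher precedence than '&&'


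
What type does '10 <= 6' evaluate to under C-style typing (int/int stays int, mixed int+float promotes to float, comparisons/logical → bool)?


Operand types: int <= int
Rule: comparison yields bool
Result type: bool


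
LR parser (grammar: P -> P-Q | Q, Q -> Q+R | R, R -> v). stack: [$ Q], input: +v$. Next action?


shift '+' to continue Q -> Q+R
Action: shift


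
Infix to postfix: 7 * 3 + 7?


Left to right (same or higher precedence on left)
Postfix: 7 3 * 7 +


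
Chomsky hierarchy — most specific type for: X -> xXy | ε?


Single nonterminal LHS, but x^n y^n is not regular
Classification: Type 2 (Context-Free)


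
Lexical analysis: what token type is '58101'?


Pattern: digits only
Type: INTEGER_LITERAL


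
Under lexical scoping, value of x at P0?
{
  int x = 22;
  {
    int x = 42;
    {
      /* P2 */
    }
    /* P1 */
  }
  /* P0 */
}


x declared in the same block as P0
x = 22


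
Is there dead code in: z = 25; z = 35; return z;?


first assignment to z is overwritten before any read
Dead: 'z = 25'


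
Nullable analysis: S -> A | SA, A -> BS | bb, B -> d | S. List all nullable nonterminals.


A nonterminal is nullable iff some alternative derives ε (directly, or every symbol in it is nullable)
Nullable: {}


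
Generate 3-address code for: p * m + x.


Break into single-operator statements:
t1 = p * m
t2 = t1 + x


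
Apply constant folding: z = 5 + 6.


5 + 6 = 11 at compile time
Optimized: z = 11


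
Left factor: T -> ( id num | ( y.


Common prefix: '('
Factored: T -> ( T', T' -> id num | y


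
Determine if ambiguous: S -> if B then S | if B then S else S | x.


dangling else: 'if B then if B then x else x' parses two ways
Ambiguous


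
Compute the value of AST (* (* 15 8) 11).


Evaluate inner: (* 15 8) = 120
Evaluate root: (* 120 11) = 1320
Result: 1320


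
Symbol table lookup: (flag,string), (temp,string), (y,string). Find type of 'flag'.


Lookup 'flag' → type string


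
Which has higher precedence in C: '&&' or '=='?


'==' is equality (level 6); '&&' is logical AND (level 2)
Higher level binds tighter
'==' has higher precedence than '&&'


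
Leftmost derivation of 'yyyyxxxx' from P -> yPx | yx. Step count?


Derivation: P => yPx => yyPxx => yyyPxxx => yyyyxxxx
Steps: 4


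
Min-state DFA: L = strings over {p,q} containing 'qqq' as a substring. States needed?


KMP-style automaton: 3 progress states + 1 absorbing accept = 4
Minimal DFA: 4 states


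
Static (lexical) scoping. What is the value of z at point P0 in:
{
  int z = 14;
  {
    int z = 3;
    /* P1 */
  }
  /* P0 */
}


z declared in the same block as P0
z = 14


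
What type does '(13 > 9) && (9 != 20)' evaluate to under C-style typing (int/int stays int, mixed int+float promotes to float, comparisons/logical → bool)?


Operand types: bool && bool
Rule: logical operators take bool operands and yield bool
Result type: bool


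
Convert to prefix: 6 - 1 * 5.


'*' binds tighter: tree is (- 6 (* 1 5))
Prefix: - 6 * 1 5


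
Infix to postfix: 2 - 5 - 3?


Left to right (same or higher precedence on left)
Postfix: 2 5 - 3 -


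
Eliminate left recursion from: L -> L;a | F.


Left-recursive alternatives: L;a; non-recursive: F
Introduce L': L -> FL', L' -> ;aL' | ε


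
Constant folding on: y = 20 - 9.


20 - 9 = 11 at compile time
Optimized: y = 11


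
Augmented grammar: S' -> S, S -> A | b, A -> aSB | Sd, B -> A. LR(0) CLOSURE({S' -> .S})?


Start: S' -> .S
For each item with dot before a nonterminal B, add B -> .γ for every B-production
Closure: [S' -> .S, S -> .A, S -> .b, A -> .aSB, A -> .Sd]


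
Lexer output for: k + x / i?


Scan left to right, longest-match per lexeme
Tokens: ID(k), OP(+), ID(x), OP(/), ID(i)


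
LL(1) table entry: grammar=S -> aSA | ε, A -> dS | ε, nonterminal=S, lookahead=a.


For [S, a]: 'a' ∈ FIRST(aSA)
Entry: S -> aSA


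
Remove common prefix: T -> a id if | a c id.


Common prefix: 'a'
Factored: T -> a T', T' -> id if | c id


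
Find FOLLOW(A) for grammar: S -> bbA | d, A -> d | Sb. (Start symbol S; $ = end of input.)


$ ∈ FOLLOW(S). For each A -> αBβ: add FIRST(β)\{ε} to FOLLOW(B); if β nullable, add FOLLOW(A).
FOLLOW(A) = {$, b}


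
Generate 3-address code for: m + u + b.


Break into single-operator statements:
t1 = m + u
t2 = t1 + b


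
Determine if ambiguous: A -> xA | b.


right-linear, alternatives start with distinct terminals 'x' vs 'b': unique leftmost derivation
Unambiguous


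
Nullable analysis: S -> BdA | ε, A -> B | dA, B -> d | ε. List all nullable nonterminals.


A nonterminal is nullable iff some alternative derives ε (directly, or every symbol in it is nullable)
Nullable: {A, B, S}


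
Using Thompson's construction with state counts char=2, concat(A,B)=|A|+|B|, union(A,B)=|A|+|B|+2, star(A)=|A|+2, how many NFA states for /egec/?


Syntax tree has 4 char leaf(s), 0 union(s), 0 star(s)
chars contribute 4×2 = 8; each union adds +2; each star adds +2
Total: 8 + 0 + 0 = 8 states


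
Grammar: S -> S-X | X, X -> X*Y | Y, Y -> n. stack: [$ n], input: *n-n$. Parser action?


'n' on top is the handle for Y -> n
Action: reduce (Y -> n)


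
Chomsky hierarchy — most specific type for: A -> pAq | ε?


Single nonterminal LHS, but p^n q^n is not regular
Classification: Type 2 (Context-Free)


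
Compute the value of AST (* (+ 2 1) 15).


Evaluate inner: (+ 2 1) = 3
Evaluate root: (* 3 15) = 45
Result: 45


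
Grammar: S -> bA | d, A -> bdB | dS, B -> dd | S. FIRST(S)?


Per alternative of S: FIRST(bA) = {b}; FIRST(d) = {d}
FIRST(S) = {b, d}


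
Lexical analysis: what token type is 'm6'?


Pattern: letter/underscore followed by alphanumerics, not a keyword
Type: IDENTIFIER


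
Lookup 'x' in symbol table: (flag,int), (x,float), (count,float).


Lookup 'x' → type float


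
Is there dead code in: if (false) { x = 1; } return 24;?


condition is constant false, so the whole block is unreachable
Dead: 'if (false) { x = 1; }'


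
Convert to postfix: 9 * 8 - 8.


Left to right (same or higher precedence on left)
Postfix: 9 8 * 8 -


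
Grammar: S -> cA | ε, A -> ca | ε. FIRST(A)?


Per alternative of A: FIRST(ca) = {c}; FIRST(ε) = {ε}
FIRST(A) = {c, ε}


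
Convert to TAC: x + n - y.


Break into single-operator statements:
t1 = x + n
t2 = t1 - y


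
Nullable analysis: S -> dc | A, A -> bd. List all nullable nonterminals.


A nonterminal is nullable iff some alternative derives ε (directly, or every symbol in it is nullable)
Nullable: {}


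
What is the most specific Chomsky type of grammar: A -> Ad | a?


Left-linear: every RHS is a terminal or one nonterminal followed by a terminal
Classification: Type 3 (Regular)


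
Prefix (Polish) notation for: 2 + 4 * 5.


'*' binds tighter: tree is (+ 2 (* 4 5))
Prefix: + 2 * 4 5


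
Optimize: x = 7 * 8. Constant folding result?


7 * 8 = 56 at compile time
Optimized: x = 56


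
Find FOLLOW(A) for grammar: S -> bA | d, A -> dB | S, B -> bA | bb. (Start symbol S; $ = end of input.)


$ ∈ FOLLOW(S). For each A -> αBβ: add FIRST(β)\{ε} to FOLLOW(B); if β nullable, add FOLLOW(A).
FOLLOW(A) = {$}


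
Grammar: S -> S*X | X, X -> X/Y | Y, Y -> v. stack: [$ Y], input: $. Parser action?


'Y' (not preceded by X/) is the handle for X -> Y
Action: reduce (X -> Y)


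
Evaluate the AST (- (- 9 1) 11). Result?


Evaluate inner: (- 9 1) = 8
Evaluate root: (- 8 11) = -3
Result: -3


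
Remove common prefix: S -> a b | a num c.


Common prefix: 'a'
Factored: S -> a S', S' -> b | num c


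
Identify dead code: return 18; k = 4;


statement follows a return and is unreachable
Dead: 'k = 4'


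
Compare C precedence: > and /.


'/' is multiplicative (level 10); '>' is relational (level 7)
Higher level binds tighter
'/' has higher precedence than '>'


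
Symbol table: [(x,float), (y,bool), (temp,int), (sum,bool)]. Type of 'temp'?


Lookup 'temp' → type int


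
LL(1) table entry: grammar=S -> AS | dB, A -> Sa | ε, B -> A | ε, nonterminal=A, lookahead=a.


For [A, a]: ε is nullable and 'a' ∈ FOLLOW(A)
Entry: A -> ε


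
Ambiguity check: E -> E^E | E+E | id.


'id^id+id' has two parse trees (no precedence encoded between ^ and +)
Ambiguous


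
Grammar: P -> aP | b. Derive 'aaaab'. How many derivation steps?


Derivation: P => aP => aaP => aaaP => aaaaP => aaaab
Steps: 5


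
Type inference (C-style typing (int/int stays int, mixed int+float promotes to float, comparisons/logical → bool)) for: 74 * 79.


Operand types: int * int
Rule: mixed int/float promotes to float; int/int stays int
Result type: int


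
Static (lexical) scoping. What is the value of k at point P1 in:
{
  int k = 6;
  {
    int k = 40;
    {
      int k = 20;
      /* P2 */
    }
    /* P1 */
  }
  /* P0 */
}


k declared in the same block as P1
k = 40


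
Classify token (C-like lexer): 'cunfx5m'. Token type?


Pattern: letter/underscore followed by alphanumerics, not a keyword
Type: IDENTIFIER


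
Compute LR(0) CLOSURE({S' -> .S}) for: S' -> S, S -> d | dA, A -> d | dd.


Start: S' -> .S
For each item with dot before a nonterminal B, add B -> .γ for every B-production
Closure: [S' -> .S, S -> .d, S -> .dA]


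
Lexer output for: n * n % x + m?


Scan left to right, longest-match per lexeme
Tokens: ID(n), OP(*), ID(n), OP(%), ID(x), OP(+), ID(m)


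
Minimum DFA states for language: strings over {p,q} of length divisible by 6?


Track length mod 6: states 0..5, accept at 0
Minimal DFA: 6 states


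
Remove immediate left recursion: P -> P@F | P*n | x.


Left-recursive alternatives: P@F, P*n; non-recursive: x
Introduce P': P -> xP', P' -> @FP' | *nP' | ε


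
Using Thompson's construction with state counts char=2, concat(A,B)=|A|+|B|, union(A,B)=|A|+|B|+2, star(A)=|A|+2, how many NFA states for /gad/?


Syntax tree has 3 char leaf(s), 0 union(s), 0 star(s)
chars contribute 3×2 = 6; each union adds +2; each star adds +2
Total: 6 + 0 + 0 = 6 states


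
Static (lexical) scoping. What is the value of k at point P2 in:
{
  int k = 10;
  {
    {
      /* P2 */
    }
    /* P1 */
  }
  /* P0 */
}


P2's block does not declare k; resolves to the enclosing declaration at depth 0
k = 10


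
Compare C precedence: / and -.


'/' is multiplicative (level 10); '-' is additive (level 9)
Higher level binds tighter
'/' has higher precedence than '-'


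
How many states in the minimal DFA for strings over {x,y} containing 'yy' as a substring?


KMP-style automaton: 2 progress states + 1 absorbing accept = 3
Minimal DFA: 3 states


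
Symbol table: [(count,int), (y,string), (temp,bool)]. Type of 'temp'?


Lookup 'temp' → type bool


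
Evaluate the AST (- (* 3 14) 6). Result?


Evaluate inner: (* 3 14) = 42
Evaluate root: (- 42 6) = 36
Result: 36


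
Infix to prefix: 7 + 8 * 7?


'*' binds tighter: tree is (+ 7 (* 8 7))
Prefix: + 7 * 8 7


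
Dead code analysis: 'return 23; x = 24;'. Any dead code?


statement follows a return and is unreachable
Dead: 'x = 24'


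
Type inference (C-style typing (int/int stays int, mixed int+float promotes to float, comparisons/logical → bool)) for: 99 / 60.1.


Operand types: int / float
Rule: mixed int/float promotes to float; int/int stays int
Result type: float


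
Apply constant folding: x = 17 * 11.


17 * 11 = 187 at compile time
Optimized: x = 187


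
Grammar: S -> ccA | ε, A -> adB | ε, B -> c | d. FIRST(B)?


Per alternative of B: FIRST(c) = {c}; FIRST(d) = {d}
FIRST(B) = {c, d}


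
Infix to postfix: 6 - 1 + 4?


Left to right (same or higher precedence on left)
Postfix: 6 1 - 4 +


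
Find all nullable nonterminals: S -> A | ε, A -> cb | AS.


A nonterminal is nullable iff some alternative derives ε (directly, or every symbol in it is nullable)
Nullable: {S}


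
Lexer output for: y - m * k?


Scan left to right, longest-match per lexeme
Tokens: ID(y), OP(-), ID(m), OP(*), ID(k)


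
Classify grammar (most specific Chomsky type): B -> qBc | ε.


Single nonterminal LHS, but q^n c^n is not regular
Classification: Type 2 (Context-Free)


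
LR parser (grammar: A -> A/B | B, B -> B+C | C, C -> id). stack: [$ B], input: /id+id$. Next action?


lookahead ∉ {+} so B won't extend; reduce A -> B
Action: reduce (A -> B)


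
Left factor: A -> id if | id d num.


Common prefix: 'id'
Factored: A -> id A', A' -> if | d num


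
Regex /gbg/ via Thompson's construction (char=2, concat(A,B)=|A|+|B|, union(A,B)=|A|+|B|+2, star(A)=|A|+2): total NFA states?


Syntax tree has 3 char leaf(s), 0 union(s), 0 star(s)
chars contribute 3×2 = 6; each union adds +2; each star adds +2
Total: 6 + 0 + 0 = 6 states


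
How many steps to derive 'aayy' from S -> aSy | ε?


Derivation: S => aSy => aaSyy => aayy
Steps: 3


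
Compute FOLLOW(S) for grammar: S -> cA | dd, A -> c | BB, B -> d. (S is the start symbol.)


$ ∈ FOLLOW(S). For each A -> αBβ: add FIRST(β)\{ε} to FOLLOW(B); if β nullable, add FOLLOW(A).
FOLLOW(S) = {$}


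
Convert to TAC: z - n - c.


Break into single-operator statements:
t1 = z - n
t2 = t1 - c


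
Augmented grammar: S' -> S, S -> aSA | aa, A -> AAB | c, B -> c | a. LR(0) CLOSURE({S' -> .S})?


Start: S' -> .S
For each item with dot before a nonterminal B, add B -> .γ for every B-production
Closure: [S' -> .S, S -> .aSA, S -> .aa]


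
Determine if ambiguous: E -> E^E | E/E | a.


'a^a/a' has two parse trees (no precedence encoded between ^ and /)
Ambiguous


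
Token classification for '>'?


Pattern: operator symbol
Type: OPERATOR


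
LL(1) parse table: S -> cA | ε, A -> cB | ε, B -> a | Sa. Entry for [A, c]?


For [A, c]: 'c' ∈ FIRST(cB)
Entry: A -> cB


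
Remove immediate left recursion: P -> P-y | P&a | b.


Left-recursive alternatives: P-y, P&a; non-recursive: b
Introduce P': P -> bP', P' -> -yP' | &aP' | ε


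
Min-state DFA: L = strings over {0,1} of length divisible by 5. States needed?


Track length mod 5: states 0..4, accept at 0
Minimal DFA: 5 states


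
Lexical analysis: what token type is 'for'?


Pattern: reserved word
Type: KEYWORD


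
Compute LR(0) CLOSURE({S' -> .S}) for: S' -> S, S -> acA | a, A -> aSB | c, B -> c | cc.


Start: S' -> .S
For each item with dot before a nonterminal B, add B -> .γ for every B-production
Closure: [S' -> .S, S -> .acA, S -> .a]


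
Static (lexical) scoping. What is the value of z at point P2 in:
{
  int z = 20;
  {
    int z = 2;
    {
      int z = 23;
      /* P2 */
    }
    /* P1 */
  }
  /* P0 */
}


z declared in the same block as P2
z = 23


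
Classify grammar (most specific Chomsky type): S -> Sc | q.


Left-linear: every RHS is a terminal or one nonterminal followed by a terminal
Classification: Type 3 (Regular)


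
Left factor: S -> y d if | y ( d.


Common prefix: 'y'
Factored: S -> y S', S' -> d if | ( d


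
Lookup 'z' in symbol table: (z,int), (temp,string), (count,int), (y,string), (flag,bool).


Lookup 'z' → type int


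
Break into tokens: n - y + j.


Scan left to right, longest-match per lexeme
Tokens: ID(n), OP(-), ID(y), OP(+), ID(j)


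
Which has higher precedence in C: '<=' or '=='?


'<=' is relational (level 7); '==' is equality (level 6)
Higher level binds tighter
'<=' has higher precedence than '=='


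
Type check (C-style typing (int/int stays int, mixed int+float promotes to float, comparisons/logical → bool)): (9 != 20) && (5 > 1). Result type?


Operand types: bool && bool
Rule: logical operators take bool operands and yield bool
Result type: bool


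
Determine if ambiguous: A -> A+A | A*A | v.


'v+v*v' has two parse trees (no precedence encoded between + and *)
Ambiguous


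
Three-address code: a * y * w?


Break into single-operator statements:
t1 = a * y
t2 = t1 * w


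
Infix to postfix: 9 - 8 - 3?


Left to right (same or higher precedence on left)
Postfix: 9 8 - 3 -


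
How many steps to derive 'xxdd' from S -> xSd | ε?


Derivation: S => xSd => xxSdd => xxdd
Steps: 3


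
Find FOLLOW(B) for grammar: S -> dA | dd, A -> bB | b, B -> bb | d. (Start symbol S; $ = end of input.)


$ ∈ FOLLOW(S). For each A -> αBβ: add FIRST(β)\{ε} to FOLLOW(B); if β nullable, add FOLLOW(A).
FOLLOW(B) = {$}


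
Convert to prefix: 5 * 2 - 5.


left-to-right (same/higher precedence on left): tree is (- (* 5 2) 5)
Prefix: - * 5 2 5


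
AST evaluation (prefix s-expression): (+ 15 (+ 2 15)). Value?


Evaluate inner: (+ 2 15) = 17
Evaluate root: (+ 15 17) = 32
Result: 32


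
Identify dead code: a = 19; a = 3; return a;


first assignment to a is overwritten before any read
Dead: 'a = 19'


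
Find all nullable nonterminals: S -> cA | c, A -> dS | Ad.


A nonterminal is nullable iff some alternative derives ε (directly, or every symbol in it is nullable)
Nullable: {}


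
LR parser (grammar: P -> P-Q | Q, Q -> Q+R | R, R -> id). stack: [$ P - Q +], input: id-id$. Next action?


no handle; shift 'id'
Action: shift


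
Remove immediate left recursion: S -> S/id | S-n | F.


Left-recursive alternatives: S/id, S-n; non-recursive: F
Introduce S': S -> FS', S' -> /idS' | -nS' | ε


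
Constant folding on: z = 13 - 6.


13 - 6 = 7 at compile time
Optimized: z = 7


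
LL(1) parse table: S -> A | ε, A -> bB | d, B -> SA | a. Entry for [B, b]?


For [B, b]: 'b' ∈ FIRST(SA)
Entry: B -> SA


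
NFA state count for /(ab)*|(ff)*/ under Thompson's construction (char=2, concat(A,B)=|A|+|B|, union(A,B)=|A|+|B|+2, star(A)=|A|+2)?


Syntax tree has 4 char leaf(s), 1 union(s), 2 star(s)
chars contribute 4×2 = 8; each union adds +2; each star adds +2
Total: 8 + 2 + 4 = 14 states


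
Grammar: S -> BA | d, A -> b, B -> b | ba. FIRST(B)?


Per alternative of B: FIRST(b) = {b}; FIRST(ba) = {b}
FIRST(B) = {b}


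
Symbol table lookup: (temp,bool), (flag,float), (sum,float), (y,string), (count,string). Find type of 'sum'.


Lookup 'sum' → type float


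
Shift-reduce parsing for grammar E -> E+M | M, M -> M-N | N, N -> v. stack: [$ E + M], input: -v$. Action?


'-' can extend M; shift to build M -> M-N
Action: shift


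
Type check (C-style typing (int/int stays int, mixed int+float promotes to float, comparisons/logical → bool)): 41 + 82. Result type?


Operand types: int + int
Rule: mixed int/float promotes to float; int/int stays int
Result type: int


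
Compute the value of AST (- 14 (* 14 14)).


Evaluate inner: (* 14 14) = 196
Evaluate root: (- 14 196) = -182
Result: -182


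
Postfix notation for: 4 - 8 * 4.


* has higher precedence, evaluate 8*4 first
Postfix: 4 8 4 * -


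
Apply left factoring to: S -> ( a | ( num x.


Common prefix: '('
Factored: S -> ( S', S' -> a | num x


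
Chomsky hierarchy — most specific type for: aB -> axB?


LHS has context (more than one symbol) and |LHS| ≤ |RHS|
Classification: Type 1 (Context-Sensitive)


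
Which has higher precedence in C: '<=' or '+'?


'+' is additive (level 9); '<=' is relational (level 7)
Higher level binds tighter
'+' has higher precedence than '<='


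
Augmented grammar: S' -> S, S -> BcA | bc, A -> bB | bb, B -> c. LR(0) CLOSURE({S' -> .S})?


Start: S' -> .S
For each item with dot before a nonterminal B, add B -> .γ for every B-production
Closure: [S' -> .S, S -> .BcA, S -> .bc, B -> .c]


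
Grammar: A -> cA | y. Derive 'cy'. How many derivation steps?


Derivation: A => cA => cy
Steps: 2


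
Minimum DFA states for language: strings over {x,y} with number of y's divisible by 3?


Track (count of y) mod 3: states 0..2, accept at 0
Minimal DFA: 3 states


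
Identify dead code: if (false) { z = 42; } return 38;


condition is constant false, so the whole block is unreachable
Dead: 'if (false) { z = 42; }'


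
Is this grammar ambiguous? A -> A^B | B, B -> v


precedence layered via separate nonterminal B: deterministic
Unambiguous


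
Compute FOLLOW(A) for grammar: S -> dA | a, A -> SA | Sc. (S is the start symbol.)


$ ∈ FOLLOW(S). For each A -> αBβ: add FIRST(β)\{ε} to FOLLOW(B); if β nullable, add FOLLOW(A).
FOLLOW(A) = {$, a, c, d}


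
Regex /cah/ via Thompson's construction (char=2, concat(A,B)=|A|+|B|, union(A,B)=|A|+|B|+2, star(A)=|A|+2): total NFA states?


Syntax tree has 3 char leaf(s), 0 union(s), 0 star(s)
chars contribute 3×2 = 6; each union adds +2; each star adds +2
Total: 6 + 0 + 0 = 6 states


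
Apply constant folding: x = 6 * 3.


6 * 3 = 18 at compile time
Optimized: x = 18


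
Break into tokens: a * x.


Scan left to right, longest-match per lexeme
Tokens: ID(a), OP(*), ID(x)


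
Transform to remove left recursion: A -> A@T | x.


Left-recursive alternatives: A@T; non-recursive: x
Introduce A': A -> xA', A' -> @TA' | ε


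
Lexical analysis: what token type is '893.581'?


Pattern: digits with a decimal point
Type: FLOAT_LITERAL


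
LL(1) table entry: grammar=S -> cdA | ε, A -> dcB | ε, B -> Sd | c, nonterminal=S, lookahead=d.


For [S, d]: ε is nullable and 'd' ∈ FOLLOW(S)
Entry: S -> ε


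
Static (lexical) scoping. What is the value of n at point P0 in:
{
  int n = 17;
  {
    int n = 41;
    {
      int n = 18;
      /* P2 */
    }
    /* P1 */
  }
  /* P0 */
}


n declared in the same block as P0
n = 17


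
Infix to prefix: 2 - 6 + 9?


left-to-right (same/higher precedence on left): tree is (+ (- 2 6) 9)
Prefix: + - 2 6 9


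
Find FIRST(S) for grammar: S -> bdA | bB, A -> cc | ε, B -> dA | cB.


Per alternative of S: FIRST(bdA) = {b}; FIRST(bB) = {b}
FIRST(S) = {b}


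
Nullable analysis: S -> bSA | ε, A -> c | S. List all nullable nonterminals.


A nonterminal is nullable iff some alternative derives ε (directly, or every symbol in it is nullable)
Nullable: {A, S}


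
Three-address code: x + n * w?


Break into single-operator statements:
t1 = n * w
t2 = x + t1


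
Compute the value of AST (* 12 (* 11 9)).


Evaluate inner: (* 11 9) = 99
Evaluate root: (* 12 99) = 1188
Result: 1188


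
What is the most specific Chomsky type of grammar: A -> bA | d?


Right-linear: every RHS is a terminal or a terminal followed by one nonterminal
Classification: Type 3 (Regular)


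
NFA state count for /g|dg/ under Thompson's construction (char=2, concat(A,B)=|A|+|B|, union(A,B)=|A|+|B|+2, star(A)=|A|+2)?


Syntax tree has 3 char leaf(s), 1 union(s), 0 star(s)
chars contribute 3×2 = 6; each union adds +2; each star adds +2
Total: 6 + 2 + 0 = 8 states


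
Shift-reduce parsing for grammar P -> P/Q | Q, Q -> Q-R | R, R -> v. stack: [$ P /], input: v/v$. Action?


no handle ('P/' is not any RHS); shift 'v'
Action: shift


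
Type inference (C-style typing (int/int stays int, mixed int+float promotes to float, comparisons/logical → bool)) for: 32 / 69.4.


Operand types: int / float
Rule: mixed int/float promotes to float; int/int stays int
Result type: float


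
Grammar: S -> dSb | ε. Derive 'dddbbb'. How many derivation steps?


Derivation: S => dSb => ddSbb => dddSbbb => dddbbb
Steps: 4


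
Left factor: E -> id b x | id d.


Common prefix: 'id'
Factored: E -> id E', E' -> b x | d


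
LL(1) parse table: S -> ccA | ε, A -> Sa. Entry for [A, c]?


For [A, c]: 'c' ∈ FIRST(Sa)
Entry: A -> Sa


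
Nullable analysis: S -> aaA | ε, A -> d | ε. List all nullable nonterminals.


A nonterminal is nullable iff some alternative derives ε (directly, or every symbol in it is nullable)
Nullable: {A, S}


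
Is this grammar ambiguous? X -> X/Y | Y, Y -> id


precedence layered via separate nonterminal Y: deterministic
Unambiguous


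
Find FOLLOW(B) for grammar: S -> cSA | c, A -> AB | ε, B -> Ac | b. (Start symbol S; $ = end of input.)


$ ∈ FOLLOW(S). For each A -> αBβ: add FIRST(β)\{ε} to FOLLOW(B); if β nullable, add FOLLOW(A).
FOLLOW(B) = {$, b, c}


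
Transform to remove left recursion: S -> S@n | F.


Left-recursive alternatives: S@n; non-recursive: F
Introduce S': S -> FS', S' -> @nS' | ε


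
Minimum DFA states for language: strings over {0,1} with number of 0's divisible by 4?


Track (count of 0) mod 4: states 0..3, accept at 0
Minimal DFA: 4 states


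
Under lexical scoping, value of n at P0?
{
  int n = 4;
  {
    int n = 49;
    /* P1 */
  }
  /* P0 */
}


n declared in the same block as P0
n = 4


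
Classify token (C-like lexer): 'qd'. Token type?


Pattern: letter/underscore followed by alphanumerics, not a keyword
Type: IDENTIFIER


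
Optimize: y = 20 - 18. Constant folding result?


20 - 18 = 2 at compile time
Optimized: y = 2


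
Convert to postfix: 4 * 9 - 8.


Left to right (same or higher precedence on left)
Postfix: 4 9 * 8 -


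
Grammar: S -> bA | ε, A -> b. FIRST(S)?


Per alternative of S: FIRST(bA) = {b}; FIRST(ε) = {ε}
FIRST(S) = {b, ε}


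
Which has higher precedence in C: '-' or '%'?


'%' is multiplicative (level 10); '-' is additive (level 9)
Higher level binds tighter
'%' has higher precedence than '-'


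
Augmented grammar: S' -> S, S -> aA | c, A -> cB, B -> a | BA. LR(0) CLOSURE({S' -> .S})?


Start: S' -> .S
For each item with dot before a nonterminal B, add B -> .γ for every B-production
Closure: [S' -> .S, S -> .aA, S -> .c]


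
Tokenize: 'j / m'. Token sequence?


Scan left to right, longest-match per lexeme
Tokens: ID(j), OP(/), ID(m)


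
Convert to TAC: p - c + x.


Break into single-operator statements:
t1 = p - c
t2 = t1 + x


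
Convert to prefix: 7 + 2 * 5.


'*' binds tighter: tree is (+ 7 (* 2 5))
Prefix: + 7 * 2 5


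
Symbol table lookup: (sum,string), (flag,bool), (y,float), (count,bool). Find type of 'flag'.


Lookup 'flag' → type bool


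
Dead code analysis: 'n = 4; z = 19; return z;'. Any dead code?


n is assigned but never read
Dead: 'n = 4'


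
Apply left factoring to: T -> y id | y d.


Common prefix: 'y'
Factored: T -> y T', T' -> id | d


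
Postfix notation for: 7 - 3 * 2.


* has higher precedence, evaluate 3*2 first
Postfix: 7 3 2 * -


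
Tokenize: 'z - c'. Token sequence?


Scan left to right, longest-match per lexeme
Tokens: ID(z), OP(-), ID(c)


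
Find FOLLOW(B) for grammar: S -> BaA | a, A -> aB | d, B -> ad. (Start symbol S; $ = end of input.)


$ ∈ FOLLOW(S). For each A -> αBβ: add FIRST(β)\{ε} to FOLLOW(B); if β nullable, add FOLLOW(A).
FOLLOW(B) = {$, a}


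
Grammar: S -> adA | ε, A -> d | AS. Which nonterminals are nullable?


A nonterminal is nullable iff some alternative derives ε (directly, or every symbol in it is nullable)
Nullable: {S}


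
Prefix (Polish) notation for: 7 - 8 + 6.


left-to-right (same/higher precedence on left): tree is (+ (- 7 8) 6)
Prefix: + - 7 8 6


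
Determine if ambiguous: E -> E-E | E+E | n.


'n-n+n' has two parse trees (no precedence encoded between - and +)
Ambiguous


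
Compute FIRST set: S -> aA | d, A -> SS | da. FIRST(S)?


Per alternative of S: FIRST(aA) = {a}; FIRST(d) = {d}
FIRST(S) = {a, d}


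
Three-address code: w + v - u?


Break into single-operator statements:
t1 = w + v
t2 = t1 - u


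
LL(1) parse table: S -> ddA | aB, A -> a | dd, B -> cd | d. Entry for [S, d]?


For [S, d]: 'd' ∈ FIRST(ddA)
Entry: S -> ddA


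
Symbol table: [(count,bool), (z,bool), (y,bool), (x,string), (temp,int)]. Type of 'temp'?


Lookup 'temp' → type int


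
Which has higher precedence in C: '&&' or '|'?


'|' is bitwise OR (level 3); '&&' is logical AND (level 2)
Higher level binds tighter
'|' has higher precedence than '&&'


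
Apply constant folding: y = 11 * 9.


11 * 9 = 99 at compile time
Optimized: y = 99


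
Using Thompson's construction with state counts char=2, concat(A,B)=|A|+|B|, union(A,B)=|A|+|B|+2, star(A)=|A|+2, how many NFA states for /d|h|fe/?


Syntax tree has 4 char leaf(s), 2 union(s), 0 star(s)
chars contribute 4×2 = 8; each union adds +2; each star adds +2
Total: 8 + 4 + 0 = 12 states


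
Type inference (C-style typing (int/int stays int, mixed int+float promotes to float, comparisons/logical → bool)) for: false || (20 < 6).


Operand types: bool || bool
Rule: logical operators take bool operands and yield bool
Result type: bool


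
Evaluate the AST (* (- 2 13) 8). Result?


Evaluate inner: (- 2 13) = -11
Evaluate root: (* -11 8) = -88
Result: -88


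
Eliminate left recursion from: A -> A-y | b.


Left-recursive alternatives: A-y; non-recursive: b
Introduce A': A -> bA', A' -> -yA' | ε


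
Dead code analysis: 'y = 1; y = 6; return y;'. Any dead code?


first assignment to y is overwritten before any read
Dead: 'y = 1'


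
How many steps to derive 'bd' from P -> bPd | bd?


Derivation: P => bd
Steps: 1


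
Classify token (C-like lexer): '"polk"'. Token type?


Pattern: double-quoted sequence
Type: STRING_LITERAL


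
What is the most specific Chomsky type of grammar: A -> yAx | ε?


Single nonterminal LHS, but y^n x^n is not regular
Classification: Type 2 (Context-Free)


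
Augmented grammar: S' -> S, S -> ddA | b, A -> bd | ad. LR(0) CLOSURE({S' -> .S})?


Start: S' -> .S
For each item with dot before a nonterminal B, add B -> .γ for every B-production
Closure: [S' -> .S, S -> .ddA, S -> .b]


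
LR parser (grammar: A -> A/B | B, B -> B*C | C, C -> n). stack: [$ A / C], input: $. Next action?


'C' (not preceded by B*) is the handle for B -> C
Action: reduce (B -> C)


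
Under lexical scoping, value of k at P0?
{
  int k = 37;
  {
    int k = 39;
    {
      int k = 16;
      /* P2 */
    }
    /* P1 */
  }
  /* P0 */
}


k declared in the same block as P0
k = 37


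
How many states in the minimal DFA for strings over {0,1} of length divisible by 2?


Track length mod 2: states 0..1, accept at 0
Minimal DFA: 2 states


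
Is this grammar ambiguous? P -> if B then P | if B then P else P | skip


dangling else: 'if B then if B then skip else skip' parses two ways
Ambiguous


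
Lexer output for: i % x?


Scan left to right, longest-match per lexeme
Tokens: ID(i), OP(%), ID(x)


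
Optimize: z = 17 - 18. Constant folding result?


17 - 18 = -1 at compile time
Optimized: z = -1


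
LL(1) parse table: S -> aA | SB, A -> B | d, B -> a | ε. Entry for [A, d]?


For [A, d]: 'd' ∈ FIRST(d)
Entry: A -> d


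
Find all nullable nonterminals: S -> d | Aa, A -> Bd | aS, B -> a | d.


A nonterminal is nullable iff some alternative derives ε (directly, or every symbol in it is nullable)
Nullable: {}


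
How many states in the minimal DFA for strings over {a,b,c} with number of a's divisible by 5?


Track (count of a) mod 5: states 0..4, accept at 0
Minimal DFA: 5 states


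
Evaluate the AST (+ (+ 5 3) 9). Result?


Evaluate inner: (+ 5 3) = 8
Evaluate root: (+ 8 9) = 17
Result: 17


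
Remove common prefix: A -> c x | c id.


Common prefix: 'c'
Factored: A -> c A', A' -> x | id


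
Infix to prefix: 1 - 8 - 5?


left-to-right (same/higher precedence on left): tree is (- (- 1 8) 5)
Prefix: - - 1 8 5


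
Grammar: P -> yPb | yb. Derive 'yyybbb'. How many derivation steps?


Derivation: P => yPb => yyPbb => yyybbb
Steps: 3


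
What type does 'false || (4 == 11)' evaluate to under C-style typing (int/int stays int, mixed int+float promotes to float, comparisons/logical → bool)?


Operand types: bool || bool
Rule: logical operators take bool operands and yield bool
Result type: bool


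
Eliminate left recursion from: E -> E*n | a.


Left-recursive alternatives: E*n; non-recursive: a
Introduce E': E -> aE', E' -> *nE' | ε


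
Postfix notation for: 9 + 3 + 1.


Left to right (same or higher precedence on left)
Postfix: 9 3 + 1 +


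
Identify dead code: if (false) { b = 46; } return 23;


condition is constant false, so the whole block is unreachable
Dead: 'if (false) { b = 46; }'


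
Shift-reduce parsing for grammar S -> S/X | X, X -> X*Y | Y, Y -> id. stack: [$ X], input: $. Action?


lookahead ∉ {*} so X won't extend; reduce S -> X
Action: reduce (S -> X)


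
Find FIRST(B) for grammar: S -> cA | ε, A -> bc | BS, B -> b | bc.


Per alternative of B: FIRST(b) = {b}; FIRST(bc) = {b}
FIRST(B) = {b}


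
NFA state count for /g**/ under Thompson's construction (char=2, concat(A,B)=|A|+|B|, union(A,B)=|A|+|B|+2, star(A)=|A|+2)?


Syntax tree has 1 char leaf(s), 0 union(s), 2 star(s)
chars contribute 1×2 = 2; each union adds +2; each star adds +2
Total: 2 + 0 + 4 = 6 states


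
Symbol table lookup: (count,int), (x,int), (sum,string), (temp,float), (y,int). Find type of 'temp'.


Lookup 'temp' → type float


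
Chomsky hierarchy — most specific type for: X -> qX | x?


Right-linear: every RHS is a terminal or a terminal followed by one nonterminal
Classification: Type 3 (Regular)


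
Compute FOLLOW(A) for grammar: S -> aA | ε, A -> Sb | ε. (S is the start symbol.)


$ ∈ FOLLOW(S). For each A -> αBβ: add FIRST(β)\{ε} to FOLLOW(B); if β nullable, add FOLLOW(A).
FOLLOW(A) = {$, b}


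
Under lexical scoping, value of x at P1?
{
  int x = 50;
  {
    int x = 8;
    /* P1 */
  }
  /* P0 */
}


x declared in the same block as P1
x = 8


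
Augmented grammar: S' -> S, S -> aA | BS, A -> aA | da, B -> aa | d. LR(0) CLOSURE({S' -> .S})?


Start: S' -> .S
For each item with dot before a nonterminal B, add B -> .γ for every B-production
Closure: [S' -> .S, S -> .aA, S -> .BS, B -> .aa, B -> .d]


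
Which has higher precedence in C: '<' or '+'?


'+' is additive (level 9); '<' is relational (level 7)
Higher level binds tighter
'+' has higher precedence than '<'


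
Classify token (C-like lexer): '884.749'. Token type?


Pattern: digits with a decimal point
Type: FLOAT_LITERAL


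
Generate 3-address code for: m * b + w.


Break into single-operator statements:
t1 = m * b
t2 = t1 + w


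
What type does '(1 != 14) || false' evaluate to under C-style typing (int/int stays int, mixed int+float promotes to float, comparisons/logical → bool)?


Operand types: bool || bool
Rule: logical operators take bool operands and yield bool
Result type: bool


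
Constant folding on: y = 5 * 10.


5 * 10 = 50 at compile time
Optimized: y = 50


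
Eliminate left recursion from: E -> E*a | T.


Left-recursive alternatives: E*a; non-recursive: T
Introduce E': E -> TE', E' -> *aE' | ε


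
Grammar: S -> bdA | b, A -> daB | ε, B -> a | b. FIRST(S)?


Per alternative of S: FIRST(bdA) = {b}; FIRST(b) = {b}
FIRST(S) = {b}


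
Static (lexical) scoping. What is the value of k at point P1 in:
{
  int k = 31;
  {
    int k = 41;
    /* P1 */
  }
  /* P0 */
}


k declared in the same block as P1
k = 41


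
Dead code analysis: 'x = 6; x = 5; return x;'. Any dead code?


first assignment to x is overwritten before any read
Dead: 'x = 6'


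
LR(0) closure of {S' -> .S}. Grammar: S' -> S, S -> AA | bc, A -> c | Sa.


Start: S' -> .S
For each item with dot before a nonterminal B, add B -> .γ for every B-production
Closure: [S' -> .S, S -> .AA, S -> .bc, A -> .c, A -> .Sa]


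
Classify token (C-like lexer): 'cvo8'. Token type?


Pattern: letter/underscore followed by alphanumerics, not a keyword
Type: IDENTIFIER
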